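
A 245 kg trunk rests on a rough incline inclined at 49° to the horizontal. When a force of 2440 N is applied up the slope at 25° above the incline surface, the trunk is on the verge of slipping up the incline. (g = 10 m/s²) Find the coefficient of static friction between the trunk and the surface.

On the verge of sliding up the incline, friction is at its maximum μN and acts down the slope.
Perpendicular to incline: N = W cos 49° − P sin 25° = 1607 − 1031 = 576.2 N.
Along incline: P cos 25° − μN = W sin 49° → μ = −(W sin 49° − P cos 25°) / N = 0.6289.

μ ≈ 0.629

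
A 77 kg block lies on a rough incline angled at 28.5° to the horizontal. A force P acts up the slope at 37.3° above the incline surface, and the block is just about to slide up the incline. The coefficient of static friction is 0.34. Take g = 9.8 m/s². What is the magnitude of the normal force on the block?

On the verge of sliding up the incline, friction equals μN and acts down the slope.
Perpendicular: N + P sin 37.3° = W cos 28.5° = 663.2 N.
Along incline: P cos 37.3° = W sin 28.5° + μN  with W sin 28.5° = 360.1 N.
Solving the pair for P and N: P = 584.7 N, N = 308.9 N (and f = μN = 105 N).

N ≈ 309 N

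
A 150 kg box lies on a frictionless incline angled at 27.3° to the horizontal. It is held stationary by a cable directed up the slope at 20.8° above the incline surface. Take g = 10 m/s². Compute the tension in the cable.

T ≈ 736 N

Take axes along and perpendicular to the incline. Weight components: W sin 27.3° = 688 N down-slope, W cos 27.3° = 1333 N into the surface.
Along incline: T cos 20.8° = W sin 27.3° → T = 735.9 N.
Perpendicular: N = W cos 27.3° − T sin 20.8° = 1072 N.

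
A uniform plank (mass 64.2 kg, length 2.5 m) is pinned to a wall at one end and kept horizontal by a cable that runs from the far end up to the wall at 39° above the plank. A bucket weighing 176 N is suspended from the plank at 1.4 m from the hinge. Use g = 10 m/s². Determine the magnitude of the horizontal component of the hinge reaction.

Take torques about the hinge: T sin 39° · 2.5 = 64.2×10×1.25 + 176×1.4 = 1048.9 N·m.
So T = 1048.9 / (0.6293 × 2.5) = 666.69 N.
ΣF_x = 0: H_x = T cos 39° = 518.11 N.

H_x ≈ 518 N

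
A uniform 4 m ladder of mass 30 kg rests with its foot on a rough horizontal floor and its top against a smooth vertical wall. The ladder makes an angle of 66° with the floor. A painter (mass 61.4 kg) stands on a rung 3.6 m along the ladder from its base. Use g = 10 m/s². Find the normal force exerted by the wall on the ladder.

N_wall ≈ 313 N

Torques about the foot: N_wall · 4 sin 66° = 30×10×2 cos 66° + 61.4×10×3.6 cos 66° → N_wall = 312.82 N.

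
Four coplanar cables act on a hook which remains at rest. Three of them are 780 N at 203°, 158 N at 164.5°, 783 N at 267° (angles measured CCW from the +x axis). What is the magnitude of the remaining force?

Sum the known components: ΣF_x = -911.2 N, ΣF_y = -1044 N.
For equilibrium the remaining force must supply (−ΣF_x, −ΣF_y) = (911.2, 1044) N.
Magnitude = √((911.2)² + (1044)²) = 1386 N; direction = atan2(1044, 911.2) = 48.9°.

F ≈ 1390 N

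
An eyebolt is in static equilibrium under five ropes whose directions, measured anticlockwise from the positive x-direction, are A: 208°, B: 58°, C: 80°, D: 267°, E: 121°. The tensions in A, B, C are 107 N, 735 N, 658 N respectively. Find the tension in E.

Resolve: ΣF_x = 107 cos 208° + 735 cos 58° + 658 cos 80° + T_D cos 267° + T_E cos 121° = 0.
        ΣF_y = 107 sin 208° + 735 sin 58° + 658 sin 80° + T_D sin 267° + T_E sin 121° = 0.
The known terms sum to (409.3, 1221) N, so -0.0523 T_D − 0.5150 T_E = -409.3 and -0.9986 T_D + 0.8572 T_E = -1221.
Solving simultaneously: T_D = 1752 N, T_E = 616.6 N.

T_E ≈ 617 N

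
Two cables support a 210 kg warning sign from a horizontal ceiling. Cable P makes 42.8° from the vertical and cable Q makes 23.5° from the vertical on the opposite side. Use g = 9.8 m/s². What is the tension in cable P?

T_P ≈ 896 N

Angles from the horizontal: cable P is 90° − 42.8° = 47.2°, cable Q is 90° − 23.5° = 66.5°.
Weight W = 210 × 9.8 = 2058 N acts straight down.
Horizontal: T_P cos 47.2° = T_Q cos 66.5°  →  T_Q = 1.704 T_P.
Vertical: T_P sin 47.2° + T_Q sin 66.5° = 2058.
Substituting the horizontal relation into the vertical equation gives 2.296 T_P = 2058, so T_P = 896.2 N.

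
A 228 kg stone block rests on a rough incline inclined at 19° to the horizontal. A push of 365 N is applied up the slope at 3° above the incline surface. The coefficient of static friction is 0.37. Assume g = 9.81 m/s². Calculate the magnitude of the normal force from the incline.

Axes along / perpendicular to the incline. W sin 19° = 728.2 N down-slope; W cos 19° = 2115 N into the surface.
Perpendicular: N = W cos 19° − P sin 3° = 2115 − 19.1 = 2096 N.
Along incline: P cos 3° + f = W sin 19° (friction acts up-slope) → f = 728.2 − 364.5 = 363.7 N.
|f| = 363.7 N ≤ μN = 775.4 N, so the stone block is indeed static.

N ≈ 2100 N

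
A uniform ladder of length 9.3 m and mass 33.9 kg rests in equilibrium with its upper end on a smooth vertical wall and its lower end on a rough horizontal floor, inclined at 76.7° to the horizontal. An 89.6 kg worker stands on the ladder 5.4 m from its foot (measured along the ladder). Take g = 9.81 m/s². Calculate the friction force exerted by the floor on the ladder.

Torques about the foot: N_wall · 9.3 sin 76.7° = 33.9×9.81×4.65 cos 76.7° + 89.6×9.81×5.4 cos 76.7° → N_wall = 159.95 N.
ΣF_x = 0: f_floor = N_wall = 159.95 N.

f ≈ 160 N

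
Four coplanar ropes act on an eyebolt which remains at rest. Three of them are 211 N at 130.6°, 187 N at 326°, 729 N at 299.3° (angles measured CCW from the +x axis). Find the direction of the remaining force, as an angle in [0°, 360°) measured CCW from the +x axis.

Sum the known components: ΣF_x = 374.5 N, ΣF_y = -580.1 N.
For equilibrium the remaining force must supply (−ΣF_x, −ΣF_y) = (-374.5, 580.1) N.
Magnitude = √((-374.5)² + (580.1)²) = 690.5 N; direction = atan2(580.1, -374.5) = 122.8°.

θ ≈ 123°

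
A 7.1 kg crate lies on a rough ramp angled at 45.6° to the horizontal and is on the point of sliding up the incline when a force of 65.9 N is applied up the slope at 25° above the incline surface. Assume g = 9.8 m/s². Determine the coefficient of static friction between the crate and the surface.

On the verge of sliding up the incline, friction is at its maximum μN and acts down the slope.
Perpendicular to incline: N = W cos 45.6° − P sin 25° = 48.68 − 27.85 = 20.83 N.
Along incline: P cos 25° − μN = W sin 45.6° → μ = −(W sin 45.6° − P cos 25°) / N = 0.4806.

μ ≈ 0.481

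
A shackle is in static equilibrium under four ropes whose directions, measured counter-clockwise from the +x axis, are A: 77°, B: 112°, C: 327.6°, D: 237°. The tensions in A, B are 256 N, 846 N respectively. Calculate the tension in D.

Resolve: ΣF_x = 256 cos 77° + 846 cos 112° + T_C cos 327.6° + T_D cos 237° = 0.
        ΣF_y = 256 sin 77° + 846 sin 112° + T_C sin 327.6° + T_D sin 237° = 0.
The known terms sum to (-259.3, 1034) N, so 0.8443 T_C − 0.5446 T_D = 259.3 and -0.5358 T_C − 0.8387 T_D = -1034.
Solving simultaneously: T_C = 780.6 N, T_D = 734 N.

T_D ≈ 734 N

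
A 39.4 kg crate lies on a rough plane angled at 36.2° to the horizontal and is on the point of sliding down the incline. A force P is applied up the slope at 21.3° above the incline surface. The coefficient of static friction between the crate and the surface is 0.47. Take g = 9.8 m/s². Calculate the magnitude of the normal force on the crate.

N ≈ 273 N

On the verge of sliding down the incline, friction equals μN and acts up the slope.
Perpendicular: N + P sin 21.3° = W cos 36.2° = 311.6 N.
Along incline: P cos 21.3° + μN = W sin 36.2° with W sin 36.2° = 228 N.
Solving the pair for P and N: P = 107.2 N, N = 272.6 N (and f = μN = 128.1 N).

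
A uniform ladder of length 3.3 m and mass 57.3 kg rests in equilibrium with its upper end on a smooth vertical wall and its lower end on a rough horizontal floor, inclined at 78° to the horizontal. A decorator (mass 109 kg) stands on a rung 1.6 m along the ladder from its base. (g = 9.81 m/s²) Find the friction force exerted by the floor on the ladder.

Torques about the foot: N_wall · 3.3 sin 78° = 57.3×9.81×1.65 cos 78° + 109×9.81×1.6 cos 78° → N_wall = 169.94 N.
ΣF_x = 0: f_floor = N_wall = 169.94 N.

f ≈ 170 N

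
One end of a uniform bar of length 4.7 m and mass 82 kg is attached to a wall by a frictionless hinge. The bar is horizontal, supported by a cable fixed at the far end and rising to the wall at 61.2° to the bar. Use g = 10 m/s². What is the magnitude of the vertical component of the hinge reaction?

|H_y| ≈ 410 N

Take torques about the hinge: T sin 61.2° · 4.7 = 82×10×2.35 = 1927 N·m.
So T = 1927 / (0.8763 × 4.7) = 467.87 N.
ΣF_y = 0: H_y = (82×10) − T sin 61.2° = 820 − 410 = 410 N.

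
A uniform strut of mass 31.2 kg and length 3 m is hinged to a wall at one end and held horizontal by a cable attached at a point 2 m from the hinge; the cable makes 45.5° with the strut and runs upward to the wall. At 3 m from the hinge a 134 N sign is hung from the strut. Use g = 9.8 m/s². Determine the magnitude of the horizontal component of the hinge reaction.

H_x ≈ 423 N

Take torques about the hinge: T sin 45.5° · 2 = 31.2×9.8×1.5 + 134×3 = 860.64 N·m.
So T = 860.64 / (0.7133 × 2) = 603.32 N.
ΣF_x = 0: H_x = T cos 45.5° = 422.87 N.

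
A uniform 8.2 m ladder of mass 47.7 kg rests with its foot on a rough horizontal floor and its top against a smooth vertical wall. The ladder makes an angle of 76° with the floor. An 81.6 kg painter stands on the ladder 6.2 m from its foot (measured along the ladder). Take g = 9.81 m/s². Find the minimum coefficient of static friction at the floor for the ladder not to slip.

ΣF_y = 0: N_floor = 47.7×9.81 + 81.6×9.81 = 1268.4 N.
Torques about the foot: N_wall · 8.2 sin 76° = 47.7×9.81×4.1 cos 76° + 81.6×9.81×6.2 cos 76° → N_wall = 209.24 N.
ΣF_x = 0: f_floor = N_wall = 209.24 N.
μ_min = f_floor / N_floor = 209.24 / 1268.4 = 0.165.

μ_min ≈ 0.165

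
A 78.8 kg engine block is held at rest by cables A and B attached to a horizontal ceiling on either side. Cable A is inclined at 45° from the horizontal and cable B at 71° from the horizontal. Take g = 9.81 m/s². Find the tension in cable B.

Weight W = 78.8 × 9.81 = 773 N acts straight down.
Horizontal: T_A cos 45° = T_B cos 71°  →  T_A = 0.4604 T_B.
Vertical: T_A sin 45° + T_B sin 71° = 773.
Substituting the horizontal relation into the vertical equation gives 1.271 T_B = 773, so T_B = 608.2 N.

T_B ≈ 608 N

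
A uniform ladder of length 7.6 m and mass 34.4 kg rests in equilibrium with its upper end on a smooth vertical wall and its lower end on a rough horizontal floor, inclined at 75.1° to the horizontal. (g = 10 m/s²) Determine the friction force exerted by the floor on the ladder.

Torques about the foot: N_wall · 7.6 sin 75.1° = 34.4×10×3.8 cos 75.1° → N_wall = 45.766 N.
ΣF_x = 0: f_floor = N_wall = 45.766 N.

f ≈ 45.8 N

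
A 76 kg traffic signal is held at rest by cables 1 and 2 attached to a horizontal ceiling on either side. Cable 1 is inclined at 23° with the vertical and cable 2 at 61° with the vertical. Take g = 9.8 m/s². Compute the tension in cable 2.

T_2 ≈ 293 N

Angles from the horizontal: cable 1 is 90° − 23° = 67°, cable 2 is 90° − 61° = 29°.
Weight W = 76 × 9.8 = 744.8 N acts straight down.
Horizontal: T_1 cos 67° = T_2 cos 29°  →  T_1 = 2.238 T_2.
Vertical: T_1 sin 67° + T_2 sin 29° = 744.8.
Substituting the horizontal relation into the vertical equation gives 2.545 T_2 = 744.8, so T_2 = 292.6 N.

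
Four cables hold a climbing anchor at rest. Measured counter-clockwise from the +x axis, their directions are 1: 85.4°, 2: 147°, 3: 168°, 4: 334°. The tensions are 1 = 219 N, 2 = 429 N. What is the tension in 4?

T_4 ≈ 1530 N

Resolve: ΣF_x = 219 cos 85.4° + 429 cos 147° + T_3 cos 168° + T_4 cos 334° = 0.
        ΣF_y = 219 sin 85.4° + 429 sin 147° + T_3 sin 168° + T_4 sin 334° = 0.
The known terms sum to (-342.2, 451.9) N, so -0.9781 T_3 + 0.8988 T_4 = 342.2 and 0.2079 T_3 − 0.4384 T_4 = -451.9.
Solving simultaneously: T_3 = 1059 N, T_4 = 1533 N.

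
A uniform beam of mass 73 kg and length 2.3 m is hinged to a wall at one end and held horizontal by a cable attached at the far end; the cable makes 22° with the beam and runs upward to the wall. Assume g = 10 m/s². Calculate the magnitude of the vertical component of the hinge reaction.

Take torques about the hinge: T sin 22° · 2.3 = 73×10×1.15 = 839.5 N·m.
So T = 839.5 / (0.3746 × 2.3) = 974.36 N.
ΣF_y = 0: H_y = (73×10) − T sin 22° = 730 − 365 = 365 N.

|H_y| ≈ 365 N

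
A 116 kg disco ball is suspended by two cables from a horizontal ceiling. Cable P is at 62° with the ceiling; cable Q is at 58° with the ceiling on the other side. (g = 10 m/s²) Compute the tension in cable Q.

Weight W = 116 × 10 = 1160 N acts straight down.
Horizontal: T_P cos 62° = T_Q cos 58°  →  T_P = 1.129 T_Q.
Vertical: T_P sin 62° + T_Q sin 58° = 1160.
Substituting the horizontal relation into the vertical equation gives 1.845 T_Q = 1160, so T_Q = 628.8 N.

T_Q ≈ 629 N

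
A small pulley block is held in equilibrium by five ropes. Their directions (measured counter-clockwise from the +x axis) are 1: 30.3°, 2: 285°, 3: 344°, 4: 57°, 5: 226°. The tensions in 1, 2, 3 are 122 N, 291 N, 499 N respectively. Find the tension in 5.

Resolve: ΣF_x = 122 cos 30.3° + 291 cos 285° + 499 cos 344° + T_4 cos 57° + T_5 cos 226° = 0.
        ΣF_y = 122 sin 30.3° + 291 sin 285° + 499 sin 344° + T_4 sin 57° + T_5 sin 226° = 0.
The known terms sum to (660.3, -357.1) N, so 0.5446 T_4 − 0.6947 T_5 = -660.3 and 0.8387 T_4 − 0.7193 T_5 = 357.1.
Solving simultaneously: T_4 = 3789 N, T_5 = 3922 N.

T_5 ≈ 3920 N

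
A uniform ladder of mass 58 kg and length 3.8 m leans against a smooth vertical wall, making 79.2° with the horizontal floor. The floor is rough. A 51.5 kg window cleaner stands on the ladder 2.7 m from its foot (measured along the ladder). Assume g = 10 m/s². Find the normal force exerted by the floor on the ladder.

ΣF_y = 0: N_floor = 58×10 + 51.5×10 = 1095 N.

N_floor ≈ 1100 N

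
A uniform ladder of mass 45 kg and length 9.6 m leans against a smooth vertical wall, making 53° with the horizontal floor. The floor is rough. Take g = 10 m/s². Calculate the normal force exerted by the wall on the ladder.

N_wall ≈ 170 N

Torques about the foot: N_wall · 9.6 sin 53° = 45×10×4.8 cos 53° → N_wall = 169.55 N.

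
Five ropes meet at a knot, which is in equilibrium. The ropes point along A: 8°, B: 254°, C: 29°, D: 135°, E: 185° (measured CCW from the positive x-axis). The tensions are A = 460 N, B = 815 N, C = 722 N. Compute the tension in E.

Resolve: ΣF_x = 460 cos 8° + 815 cos 254° + 722 cos 29° + T_D cos 135° + T_E cos 185° = 0.
        ΣF_y = 460 sin 8° + 815 sin 254° + 722 sin 29° + T_D sin 135° + T_E sin 185° = 0.
The known terms sum to (862.4, -369.4) N, so -0.7071 T_D − 0.9962 T_E = -862.4 and 0.7071 T_D − 0.0872 T_E = 369.4.
Solving simultaneously: T_D = 578.5 N, T_E = 455 N.

T_E ≈ 455 N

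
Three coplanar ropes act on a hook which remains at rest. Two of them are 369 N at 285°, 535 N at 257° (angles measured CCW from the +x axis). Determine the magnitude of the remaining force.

F ≈ 878 N

Sum the known components: ΣF_x = -24.84 N, ΣF_y = -877.7 N.
For equilibrium the remaining force must supply (−ΣF_x, −ΣF_y) = (24.84, 877.7) N.
Magnitude = √((24.84)² + (877.7)²) = 878.1 N; direction = atan2(877.7, 24.84) = 88.4°.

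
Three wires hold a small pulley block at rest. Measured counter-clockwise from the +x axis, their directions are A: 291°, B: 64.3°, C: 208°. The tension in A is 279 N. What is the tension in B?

T_B ≈ 468 N

Resolve: ΣF_x = 279 cos 291° + T_B cos 64.3° + T_C cos 208° = 0.
        ΣF_y = 279 sin 291° + T_B sin 64.3° + T_C sin 208° = 0.
The known terms sum to (99.98, -260.5) N, so 0.4337 T_B − 0.8829 T_C = -99.98 and 0.9011 T_B − 0.4695 T_C = 260.5.
Solving simultaneously: T_B = 467.8 N, T_C = 343 N.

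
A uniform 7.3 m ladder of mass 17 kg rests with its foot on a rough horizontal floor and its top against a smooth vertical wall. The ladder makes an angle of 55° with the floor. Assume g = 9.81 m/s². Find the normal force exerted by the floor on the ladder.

ΣF_y = 0: N_floor = 17×9.81 = 166.77 N.

N_floor ≈ 167 N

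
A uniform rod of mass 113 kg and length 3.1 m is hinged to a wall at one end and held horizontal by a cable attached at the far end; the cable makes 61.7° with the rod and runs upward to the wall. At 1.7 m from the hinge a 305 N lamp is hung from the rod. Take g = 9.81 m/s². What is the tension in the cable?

T ≈ 819 N

Take torques about the hinge: T sin 61.7° · 3.1 = 113×9.81×1.55 + 305×1.7 = 2236.7 N·m.
So T = 2236.7 / (0.8805 × 3.1) = 819.47 N.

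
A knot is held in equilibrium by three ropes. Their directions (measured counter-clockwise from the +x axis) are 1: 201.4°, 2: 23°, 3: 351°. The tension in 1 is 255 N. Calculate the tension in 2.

T_2 ≈ 244 N

Resolve: ΣF_x = 255 cos 201.4° + T_2 cos 23° + T_3 cos 351° = 0.
        ΣF_y = 255 sin 201.4° + T_2 sin 23° + T_3 sin 351° = 0.
The known terms sum to (-237.4, -93.04) N, so 0.9205 T_2 + 0.9877 T_3 = 237.4 and 0.3907 T_2 − 0.1564 T_3 = 93.04.
Solving simultaneously: T_2 = 243.5 N, T_3 = 13.44 N.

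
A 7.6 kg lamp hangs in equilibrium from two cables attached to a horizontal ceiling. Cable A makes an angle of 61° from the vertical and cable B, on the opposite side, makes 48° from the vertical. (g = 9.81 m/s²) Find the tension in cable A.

T_A ≈ 58.6 N

Angles from the horizontal: cable A is 90° − 61° = 29°, cable B is 90° − 48° = 42°.
Weight W = 7.6 × 9.81 = 74.56 N acts straight down.
Horizontal: T_A cos 29° = T_B cos 42°  →  T_B = 1.177 T_A.
Vertical: T_A sin 29° + T_B sin 42° = 74.56.
Substituting the horizontal relation into the vertical equation gives 1.272 T_A = 74.56, so T_A = 58.6 N.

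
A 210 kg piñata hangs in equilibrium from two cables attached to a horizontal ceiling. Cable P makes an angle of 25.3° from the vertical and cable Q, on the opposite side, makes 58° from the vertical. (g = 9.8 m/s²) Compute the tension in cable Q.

Angles from the horizontal: cable P is 90° − 25.3° = 64.7°, cable Q is 90° − 58° = 32°.
Weight W = 210 × 9.8 = 2058 N acts straight down.
Horizontal: T_P cos 64.7° = T_Q cos 32°  →  T_P = 1.984 T_Q.
Vertical: T_P sin 64.7° + T_Q sin 32° = 2058.
Substituting the horizontal relation into the vertical equation gives 2.324 T_Q = 2058, so T_Q = 885.6 N.

T_Q ≈ 886 N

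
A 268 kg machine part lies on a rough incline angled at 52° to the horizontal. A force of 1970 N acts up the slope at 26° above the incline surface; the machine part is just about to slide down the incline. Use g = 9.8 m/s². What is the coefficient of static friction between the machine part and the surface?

μ ≈ 0.397

On the verge of sliding down the incline, friction is at its maximum μN and acts up the slope.
Perpendicular to incline: N = W cos 52° − P sin 26° = 1617 − 863.6 = 753.4 N.
Along incline: P cos 26° + μN = W sin 52° → μ = (W sin 52° − P cos 26°) / N = 0.3969.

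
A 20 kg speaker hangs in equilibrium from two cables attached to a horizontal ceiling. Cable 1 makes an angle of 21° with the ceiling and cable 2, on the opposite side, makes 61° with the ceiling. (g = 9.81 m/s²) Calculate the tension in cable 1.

Weight W = 20 × 9.81 = 196.2 N acts straight down.
Horizontal: T_1 cos 21° = T_2 cos 61°  →  T_2 = 1.926 T_1.
Vertical: T_1 sin 21° + T_2 sin 61° = 196.2.
Substituting the horizontal relation into the vertical equation gives 2.043 T_1 = 196.2, so T_1 = 96.05 N.

T_1 ≈ 96.1 N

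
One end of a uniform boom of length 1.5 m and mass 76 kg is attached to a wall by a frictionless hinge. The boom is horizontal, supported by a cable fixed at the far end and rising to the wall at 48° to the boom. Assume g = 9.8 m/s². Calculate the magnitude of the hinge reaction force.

|H| ≈ 501 N

Take torques about the hinge: T sin 48° · 1.5 = 76×9.8×0.75 = 558.6 N·m.
So T = 558.6 / (0.7431 × 1.5) = 501.11 N.
ΣF_x = 0: H_x = T cos 48° = 335.31 N.
ΣF_y = 0: H_y = (76×9.8) − T sin 48° = 744.8 − 372.4 = 372.4 N.
|H| = √(H_x² + H_y²) = √((335.31)² + (372.4)²) = 501.11 N.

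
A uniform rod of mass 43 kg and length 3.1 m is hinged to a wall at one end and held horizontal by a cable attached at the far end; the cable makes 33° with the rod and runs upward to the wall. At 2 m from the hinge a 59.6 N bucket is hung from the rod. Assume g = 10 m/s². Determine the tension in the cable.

Take torques about the hinge: T sin 33° · 3.1 = 43×10×1.55 + 59.6×2 = 785.7 N·m.
So T = 785.7 / (0.5446 × 3.1) = 465.36 N.

T ≈ 465 N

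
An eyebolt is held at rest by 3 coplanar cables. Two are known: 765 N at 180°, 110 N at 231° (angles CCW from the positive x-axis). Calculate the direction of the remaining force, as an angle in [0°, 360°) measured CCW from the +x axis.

θ ≈ 5.85°

Sum the known components: ΣF_x = -834.2 N, ΣF_y = -85.49 N.
For equilibrium the remaining force must supply (−ΣF_x, −ΣF_y) = (834.2, 85.49) N.
Magnitude = √((834.2)² + (85.49)²) = 838.6 N; direction = atan2(85.49, 834.2) = 5.9°.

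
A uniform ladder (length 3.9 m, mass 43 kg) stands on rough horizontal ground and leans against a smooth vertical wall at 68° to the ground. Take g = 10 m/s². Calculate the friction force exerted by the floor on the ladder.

Torques about the foot: N_wall · 3.9 sin 68° = 43×10×1.95 cos 68° → N_wall = 86.866 N.
ΣF_x = 0: f_floor = N_wall = 86.866 N.

f ≈ 86.9 N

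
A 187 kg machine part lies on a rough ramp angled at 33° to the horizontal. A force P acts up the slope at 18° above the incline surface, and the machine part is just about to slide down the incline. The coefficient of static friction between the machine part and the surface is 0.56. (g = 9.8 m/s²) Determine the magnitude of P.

On the verge of sliding down the incline, friction equals μN and acts up the slope.
Perpendicular: N + P sin 18° = W cos 33° = 1537 N.
Along incline: P cos 18° + μN = W sin 33° with W sin 33° = 998.1 N.
Solving the pair for P and N: P = 176.6 N, N = 1482 N (and f = μN = 830.1 N).

P ≈ 177 N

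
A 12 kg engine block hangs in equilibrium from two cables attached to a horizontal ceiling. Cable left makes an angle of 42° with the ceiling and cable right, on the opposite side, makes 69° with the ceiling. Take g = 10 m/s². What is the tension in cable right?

Weight W = 12 × 10 = 120 N acts straight down.
Horizontal: T_left cos 42° = T_right cos 69°  →  T_left = 0.4822 T_right.
Vertical: T_left sin 42° + T_right sin 69° = 120.
Substituting the horizontal relation into the vertical equation gives 1.256 T_right = 120, so T_right = 95.52 N.

T_right ≈ 95.5 N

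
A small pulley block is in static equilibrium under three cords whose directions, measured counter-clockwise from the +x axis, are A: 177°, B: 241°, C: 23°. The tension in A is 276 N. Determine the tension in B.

Resolve: ΣF_x = 276 cos 177° + T_B cos 241° + T_C cos 23° = 0.
        ΣF_y = 276 sin 177° + T_B sin 241° + T_C sin 23° = 0.
The known terms sum to (-275.6, 14.44) N, so -0.4848 T_B + 0.9205 T_C = 275.6 and -0.8746 T_B + 0.3907 T_C = -14.44.
Solving simultaneously: T_B = 196.5 N, T_C = 402.9 N.

T_B ≈ 197 N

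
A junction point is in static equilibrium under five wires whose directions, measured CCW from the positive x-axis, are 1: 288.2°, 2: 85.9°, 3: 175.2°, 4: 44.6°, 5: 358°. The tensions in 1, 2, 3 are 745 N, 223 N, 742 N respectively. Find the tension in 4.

Resolve: ΣF_x = 745 cos 288.2° + 223 cos 85.9° + 742 cos 175.2° + T_4 cos 44.6° + T_5 cos 358° = 0.
        ΣF_y = 745 sin 288.2° + 223 sin 85.9° + 742 sin 175.2° + T_4 sin 44.6° + T_5 sin 358° = 0.
The known terms sum to (-490.8, -423.2) N, so 0.7120 T_4 + 0.9994 T_5 = 490.8 and 0.7022 T_4 − 0.0349 T_5 = 423.2.
Solving simultaneously: T_4 = 605.7 N, T_5 = 59.53 N.

T_4 ≈ 606 N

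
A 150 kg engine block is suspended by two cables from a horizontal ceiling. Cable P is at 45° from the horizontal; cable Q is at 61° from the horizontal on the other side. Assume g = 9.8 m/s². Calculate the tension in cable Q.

T_Q ≈ 1080 N

Weight W = 150 × 9.8 = 1470 N acts straight down.
Horizontal: T_P cos 45° = T_Q cos 61°  →  T_P = 0.6856 T_Q.
Vertical: T_P sin 45° + T_Q sin 61° = 1470.
Substituting the horizontal relation into the vertical equation gives 1.359 T_Q = 1470, so T_Q = 1081 N.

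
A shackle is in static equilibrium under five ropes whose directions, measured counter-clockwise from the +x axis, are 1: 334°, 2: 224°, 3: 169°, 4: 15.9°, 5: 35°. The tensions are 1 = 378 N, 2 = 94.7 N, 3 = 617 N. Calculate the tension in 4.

T_4 ≈ 301 N

Resolve: ΣF_x = 378 cos 334° + 94.7 cos 224° + 617 cos 169° + T_4 cos 15.9° + T_5 cos 35° = 0.
        ΣF_y = 378 sin 334° + 94.7 sin 224° + 617 sin 169° + T_4 sin 15.9° + T_5 sin 35° = 0.
The known terms sum to (-334, -113.8) N, so 0.9617 T_4 + 0.8192 T_5 = 334 and 0.2740 T_4 + 0.5736 T_5 = 113.8.
Solving simultaneously: T_4 = 300.8 N, T_5 = 54.68 N.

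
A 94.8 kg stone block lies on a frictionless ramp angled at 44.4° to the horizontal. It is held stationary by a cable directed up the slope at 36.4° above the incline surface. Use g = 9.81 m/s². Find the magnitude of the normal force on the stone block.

N ≈ 185 N

Take axes along and perpendicular to the incline. Weight components: W sin 44.4° = 650.7 N down-slope, W cos 44.4° = 664.5 N into the surface.
Along incline: T cos 36.4° = W sin 44.4° → T = 808.4 N.
Perpendicular: N = W cos 44.4° − T sin 36.4° = 184.7 N.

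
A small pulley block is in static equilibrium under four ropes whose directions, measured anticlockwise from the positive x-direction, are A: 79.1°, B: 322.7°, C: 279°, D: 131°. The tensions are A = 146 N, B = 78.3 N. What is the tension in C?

Resolve: ΣF_x = 146 cos 79.1° + 78.3 cos 322.7° + T_C cos 279° + T_D cos 131° = 0.
        ΣF_y = 146 sin 79.1° + 78.3 sin 322.7° + T_C sin 279° + T_D sin 131° = 0.
The known terms sum to (89.89, 95.92) N, so 0.1564 T_C − 0.6561 T_D = -89.89 and -0.9877 T_C + 0.7547 T_D = -95.92.
Solving simultaneously: T_C = 246.8 N, T_D = 195.9 N.

T_C ≈ 247 N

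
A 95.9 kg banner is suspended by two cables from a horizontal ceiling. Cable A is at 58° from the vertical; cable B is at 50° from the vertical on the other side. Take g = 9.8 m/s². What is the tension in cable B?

Angles from the horizontal: cable A is 90° − 58° = 32°, cable B is 90° − 50° = 40°.
Weight W = 95.9 × 9.8 = 939.8 N acts straight down.
Horizontal: T_A cos 32° = T_B cos 40°  →  T_A = 0.9033 T_B.
Vertical: T_A sin 32° + T_B sin 40° = 939.8.
Substituting the horizontal relation into the vertical equation gives 1.121 T_B = 939.8, so T_B = 838 N.

T_B ≈ 838 N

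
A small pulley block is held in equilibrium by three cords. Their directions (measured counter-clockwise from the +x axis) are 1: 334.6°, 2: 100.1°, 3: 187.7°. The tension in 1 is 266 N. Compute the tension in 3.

Resolve: ΣF_x = 266 cos 334.6° + T_2 cos 100.1° + T_3 cos 187.7° = 0.
        ΣF_y = 266 sin 334.6° + T_2 sin 100.1° + T_3 sin 187.7° = 0.
The known terms sum to (240.3, -114.1) N, so -0.1754 T_2 − 0.9910 T_3 = -240.3 and 0.9845 T_2 − 0.1340 T_3 = 114.1.
Solving simultaneously: T_2 = 145.4 N, T_3 = 216.7 N.

T_3 ≈ 217 N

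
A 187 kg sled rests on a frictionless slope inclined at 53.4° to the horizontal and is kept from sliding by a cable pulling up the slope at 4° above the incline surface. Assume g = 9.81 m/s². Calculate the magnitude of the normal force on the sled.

N ≈ 991 N

Take axes along and perpendicular to the incline. Weight components: W sin 53.4° = 1473 N down-slope, W cos 53.4° = 1094 N into the surface.
Along incline: T cos 4° = W sin 53.4° → T = 1476 N.
Perpendicular: N = W cos 53.4° − T sin 4° = 990.8 N.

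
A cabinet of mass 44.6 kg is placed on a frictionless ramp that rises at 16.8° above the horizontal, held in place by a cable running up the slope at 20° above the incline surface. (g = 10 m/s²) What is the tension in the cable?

T ≈ 137 N

Take axes along and perpendicular to the incline. Weight components: W sin 16.8° = 128.9 N down-slope, W cos 16.8° = 427 N into the surface.
Along incline: T cos 20° = W sin 16.8° → T = 137.2 N.
Perpendicular: N = W cos 16.8° − T sin 20° = 380 N.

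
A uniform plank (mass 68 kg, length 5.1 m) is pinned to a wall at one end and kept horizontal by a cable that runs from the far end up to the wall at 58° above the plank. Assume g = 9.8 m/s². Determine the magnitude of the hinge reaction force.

Take torques about the hinge: T sin 58° · 5.1 = 68×9.8×2.55 = 1699.3 N·m.
So T = 1699.3 / (0.8480 × 5.1) = 392.9 N.
ΣF_x = 0: H_x = T cos 58° = 208.21 N.
ΣF_y = 0: H_y = (68×9.8) − T sin 58° = 666.4 − 333.2 = 333.2 N.
|H| = √(H_x² + H_y²) = √((208.21)² + (333.2)²) = 392.9 N.

|H| ≈ 393 N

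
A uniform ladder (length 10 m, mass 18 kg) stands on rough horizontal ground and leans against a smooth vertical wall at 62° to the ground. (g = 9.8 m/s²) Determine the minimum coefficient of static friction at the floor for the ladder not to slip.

ΣF_y = 0: N_floor = 18×9.8 = 176.4 N.
Torques about the foot: N_wall · 10 sin 62° = 18×9.8×5 cos 62° → N_wall = 46.897 N.
ΣF_x = 0: f_floor = N_wall = 46.897 N.
μ_min = f_floor / N_floor = 46.897 / 176.4 = 0.2659.

μ_min ≈ 0.266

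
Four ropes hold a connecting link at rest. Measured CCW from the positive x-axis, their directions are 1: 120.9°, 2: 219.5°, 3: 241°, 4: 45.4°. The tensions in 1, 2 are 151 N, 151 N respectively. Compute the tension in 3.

Resolve: ΣF_x = 151 cos 120.9° + 151 cos 219.5° + T_3 cos 241° + T_4 cos 45.4° = 0.
        ΣF_y = 151 sin 120.9° + 151 sin 219.5° + T_3 sin 241° + T_4 sin 45.4° = 0.
The known terms sum to (-194.1, 33.52) N, so -0.4848 T_3 + 0.7022 T_4 = 194.1 and -0.8746 T_3 + 0.7120 T_4 = -33.52.
Solving simultaneously: T_3 = 601.3 N, T_4 = 691.6 N.

T_3 ≈ 601 N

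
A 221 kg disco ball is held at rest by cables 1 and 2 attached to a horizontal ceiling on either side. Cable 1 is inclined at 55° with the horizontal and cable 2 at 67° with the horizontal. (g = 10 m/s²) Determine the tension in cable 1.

T_1 ≈ 1020 N

Weight W = 221 × 10 = 2210 N acts straight down.
Horizontal: T_1 cos 55° = T_2 cos 67°  →  T_2 = 1.468 T_1.
Vertical: T_1 sin 55° + T_2 sin 67° = 2210.
Substituting the horizontal relation into the vertical equation gives 2.17 T_1 = 2210, so T_1 = 1018 N.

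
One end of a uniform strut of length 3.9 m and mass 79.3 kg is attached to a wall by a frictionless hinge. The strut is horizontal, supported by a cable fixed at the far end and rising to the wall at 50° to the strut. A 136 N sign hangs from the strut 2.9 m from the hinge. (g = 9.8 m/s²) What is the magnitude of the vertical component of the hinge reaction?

|H_y| ≈ 423 N

Take torques about the hinge: T sin 50° · 3.9 = 79.3×9.8×1.95 + 136×2.9 = 1909.8 N·m.
So T = 1909.8 / (0.7660 × 3.9) = 639.26 N.
ΣF_y = 0: H_y = (79.3×9.8 + 136) − T sin 50° = 913.14 − 489.7 = 423.44 N.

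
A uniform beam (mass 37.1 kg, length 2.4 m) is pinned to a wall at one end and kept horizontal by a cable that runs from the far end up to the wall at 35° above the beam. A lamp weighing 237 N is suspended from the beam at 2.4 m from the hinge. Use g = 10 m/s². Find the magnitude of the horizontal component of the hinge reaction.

Take torques about the hinge: T sin 35° · 2.4 = 37.1×10×1.2 + 237×2.4 = 1014 N·m.
So T = 1014 / (0.5736 × 2.4) = 736.61 N.
ΣF_x = 0: H_x = T cos 35° = 603.39 N.

H_x ≈ 603 N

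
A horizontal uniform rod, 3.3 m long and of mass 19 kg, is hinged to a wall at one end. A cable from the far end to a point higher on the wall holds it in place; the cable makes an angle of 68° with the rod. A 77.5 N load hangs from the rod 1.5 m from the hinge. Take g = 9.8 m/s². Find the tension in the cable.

T ≈ 138 N

Take torques about the hinge: T sin 68° · 3.3 = 19×9.8×1.65 + 77.5×1.5 = 423.48 N·m.
So T = 423.48 / (0.9272 × 3.3) = 138.41 N.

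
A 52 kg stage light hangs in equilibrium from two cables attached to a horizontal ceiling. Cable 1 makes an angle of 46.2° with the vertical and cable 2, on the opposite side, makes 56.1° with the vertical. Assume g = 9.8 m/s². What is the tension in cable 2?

T_2 ≈ 376 N

Angles from the horizontal: cable 1 is 90° − 46.2° = 43.8°, cable 2 is 90° − 56.1° = 33.9°.
Weight W = 52 × 9.8 = 509.6 N acts straight down.
Horizontal: T_1 cos 43.8° = T_2 cos 33.9°  →  T_1 = 1.15 T_2.
Vertical: T_1 sin 43.8° + T_2 sin 33.9° = 509.6.
Substituting the horizontal relation into the vertical equation gives 1.354 T_2 = 509.6, so T_2 = 376.5 N.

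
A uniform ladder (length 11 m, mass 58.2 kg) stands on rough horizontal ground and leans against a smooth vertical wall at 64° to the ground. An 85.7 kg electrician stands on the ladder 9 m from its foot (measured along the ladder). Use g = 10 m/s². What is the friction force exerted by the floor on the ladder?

f ≈ 484 N

Torques about the foot: N_wall · 11 sin 64° = 58.2×10×5.5 cos 64° + 85.7×10×9 cos 64° → N_wall = 483.92 N.
ΣF_x = 0: f_floor = N_wall = 483.92 N.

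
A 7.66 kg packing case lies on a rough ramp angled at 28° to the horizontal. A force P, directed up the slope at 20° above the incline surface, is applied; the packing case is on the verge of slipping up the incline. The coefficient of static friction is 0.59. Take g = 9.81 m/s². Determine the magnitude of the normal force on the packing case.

N ≈ 44 N

On the verge of sliding up the incline, friction equals μN and acts down the slope.
Perpendicular: N + P sin 20° = W cos 28° = 66.35 N.
Along incline: P cos 20° = W sin 28° + μN  with W sin 28° = 35.28 N.
Solving the pair for P and N: P = 65.2 N, N = 44.05 N (and f = μN = 25.99 N).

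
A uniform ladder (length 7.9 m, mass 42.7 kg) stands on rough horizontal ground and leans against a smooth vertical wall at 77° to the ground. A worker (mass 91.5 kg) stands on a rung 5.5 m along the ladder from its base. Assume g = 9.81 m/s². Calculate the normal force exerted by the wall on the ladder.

N_wall ≈ 193 N

Torques about the foot: N_wall · 7.9 sin 77° = 42.7×9.81×3.95 cos 77° + 91.5×9.81×5.5 cos 77° → N_wall = 192.63 N.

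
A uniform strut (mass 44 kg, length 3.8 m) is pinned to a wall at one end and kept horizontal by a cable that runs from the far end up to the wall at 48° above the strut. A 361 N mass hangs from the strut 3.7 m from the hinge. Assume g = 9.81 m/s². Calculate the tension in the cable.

T ≈ 763 N

Take torques about the hinge: T sin 48° · 3.8 = 44×9.81×1.9 + 361×3.7 = 2155.8 N·m.
So T = 2155.8 / (0.7431 × 3.8) = 763.4 N.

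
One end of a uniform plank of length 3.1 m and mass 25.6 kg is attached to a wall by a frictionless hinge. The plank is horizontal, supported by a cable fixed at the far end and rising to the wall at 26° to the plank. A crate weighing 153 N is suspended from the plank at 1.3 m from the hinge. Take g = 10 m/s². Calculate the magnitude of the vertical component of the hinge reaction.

Take torques about the hinge: T sin 26° · 3.1 = 25.6×10×1.55 + 153×1.3 = 595.7 N·m.
So T = 595.7 / (0.4384 × 3.1) = 438.35 N.
ΣF_y = 0: H_y = (25.6×10 + 153) − T sin 26° = 409 − 192.16 = 216.84 N.

|H_y| ≈ 217 N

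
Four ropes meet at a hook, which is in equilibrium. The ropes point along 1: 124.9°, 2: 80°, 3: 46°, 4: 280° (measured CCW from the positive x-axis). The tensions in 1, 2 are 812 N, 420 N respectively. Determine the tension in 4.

T_4 ≈ 1280 N

Resolve: ΣF_x = 812 cos 124.9° + 420 cos 80° + T_3 cos 46° + T_4 cos 280° = 0.
        ΣF_y = 812 sin 124.9° + 420 sin 80° + T_3 sin 46° + T_4 sin 280° = 0.
The known terms sum to (-391.7, 1080) N, so 0.6947 T_3 + 0.1736 T_4 = 391.7 and 0.7193 T_3 − 0.9848 T_4 = -1080.
Solving simultaneously: T_3 = 245 N, T_4 = 1275 N.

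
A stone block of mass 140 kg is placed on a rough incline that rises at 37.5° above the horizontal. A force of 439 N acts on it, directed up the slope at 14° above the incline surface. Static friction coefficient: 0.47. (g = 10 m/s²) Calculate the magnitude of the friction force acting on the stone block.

f ≈ 426 N

Axes along / perpendicular to the incline. W sin 37.5° = 852.3 N down-slope; W cos 37.5° = 1111 N into the surface.
Perpendicular: N = W cos 37.5° − P sin 14° = 1111 − 106.2 = 1004 N.
Along incline: P cos 14° + f = W sin 37.5° (friction acts up-slope) → f = 852.3 − 426 = 426.3 N.
|f| = 426.3 N ≤ μN = 472.1 N, so the stone block is indeed static.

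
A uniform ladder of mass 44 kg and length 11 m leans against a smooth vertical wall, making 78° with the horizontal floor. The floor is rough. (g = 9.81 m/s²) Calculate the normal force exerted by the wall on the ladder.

Torques about the foot: N_wall · 11 sin 78° = 44×9.81×5.5 cos 78° → N_wall = 45.874 N.

N_wall ≈ 45.9 N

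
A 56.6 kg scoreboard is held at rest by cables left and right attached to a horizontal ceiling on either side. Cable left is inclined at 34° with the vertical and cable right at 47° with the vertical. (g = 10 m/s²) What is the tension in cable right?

T_right ≈ 320 N

Angles from the horizontal: cable left is 90° − 34° = 56°, cable right is 90° − 47° = 43°.
Weight W = 56.6 × 10 = 566 N acts straight down.
Horizontal: T_left cos 56° = T_right cos 43°  →  T_left = 1.308 T_right.
Vertical: T_left sin 56° + T_right sin 43° = 566.
Substituting the horizontal relation into the vertical equation gives 1.766 T_right = 566, so T_right = 320.4 N.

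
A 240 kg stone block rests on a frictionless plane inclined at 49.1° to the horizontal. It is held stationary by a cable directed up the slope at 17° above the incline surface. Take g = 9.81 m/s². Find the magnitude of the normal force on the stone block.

Take axes along and perpendicular to the incline. Weight components: W sin 49.1° = 1780 N down-slope, W cos 49.1° = 1542 N into the surface.
Along incline: T cos 17° = W sin 49.1° → T = 1861 N.
Perpendicular: N = W cos 49.1° − T sin 17° = 997.4 N.

N ≈ 997 N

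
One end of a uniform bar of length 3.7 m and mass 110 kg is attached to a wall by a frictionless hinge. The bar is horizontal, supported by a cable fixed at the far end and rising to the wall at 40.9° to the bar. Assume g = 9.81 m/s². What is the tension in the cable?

T ≈ 824 N

Take torques about the hinge: T sin 40.9° · 3.7 = 110×9.81×1.85 = 1996.3 N·m.
So T = 1996.3 / (0.6547 × 3.7) = 824.07 N.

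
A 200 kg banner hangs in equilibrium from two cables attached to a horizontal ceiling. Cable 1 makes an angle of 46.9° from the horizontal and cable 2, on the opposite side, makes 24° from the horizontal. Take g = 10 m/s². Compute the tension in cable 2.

T_2 ≈ 1450 N

Weight W = 200 × 10 = 2000 N acts straight down.
Horizontal: T_1 cos 46.9° = T_2 cos 24°  →  T_1 = 1.337 T_2.
Vertical: T_1 sin 46.9° + T_2 sin 24° = 2000.
Substituting the horizontal relation into the vertical equation gives 1.383 T_2 = 2000, so T_2 = 1446 N.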